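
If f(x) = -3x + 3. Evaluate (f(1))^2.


f(1) = 0
(0)^2 = 0

0


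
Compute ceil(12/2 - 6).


12/2 = 6
6 - 6 = 0
ceil(0) = 0

0


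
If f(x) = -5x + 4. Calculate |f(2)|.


f(2) = -6
|-6| = 6

6


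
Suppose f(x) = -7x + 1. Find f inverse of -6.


1


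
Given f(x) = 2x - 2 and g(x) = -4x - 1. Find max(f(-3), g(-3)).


f(-3) = -8
g(-3) = 11
max = 11

11


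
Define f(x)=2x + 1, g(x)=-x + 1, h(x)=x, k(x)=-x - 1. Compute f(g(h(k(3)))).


11


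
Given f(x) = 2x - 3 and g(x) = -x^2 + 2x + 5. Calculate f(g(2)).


g(2) = 5
f(5) = 7

7


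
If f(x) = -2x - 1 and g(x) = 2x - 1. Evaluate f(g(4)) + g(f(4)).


f(g(4)) = -15
g(f(4)) = -19
Sum = -34

-34


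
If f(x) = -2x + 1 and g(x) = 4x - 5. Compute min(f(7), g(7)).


f(7) = -13
g(7) = 23
min = -13

-13


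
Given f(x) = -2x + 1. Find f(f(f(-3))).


f(-3) = 7
f(7) = -13
f(-13) = 27

27


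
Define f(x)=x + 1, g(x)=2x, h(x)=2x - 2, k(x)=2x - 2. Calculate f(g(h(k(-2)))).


-27


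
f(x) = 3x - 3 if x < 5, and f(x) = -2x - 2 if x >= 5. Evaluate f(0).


0 satisfies x < 5
f(0) = -3

-3


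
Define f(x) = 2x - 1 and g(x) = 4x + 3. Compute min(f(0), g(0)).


-1


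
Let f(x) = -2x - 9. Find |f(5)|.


f(5) = -19
|-19| = 19

19


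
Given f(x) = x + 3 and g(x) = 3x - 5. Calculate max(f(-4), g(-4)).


-1


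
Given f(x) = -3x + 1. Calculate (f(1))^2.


f(1) = -2
(-2)^2 = 4

4


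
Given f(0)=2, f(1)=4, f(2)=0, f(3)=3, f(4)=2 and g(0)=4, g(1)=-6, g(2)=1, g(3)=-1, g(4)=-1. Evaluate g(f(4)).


f(4) = 2
g(2) = 1

1


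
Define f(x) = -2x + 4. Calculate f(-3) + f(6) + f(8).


-10


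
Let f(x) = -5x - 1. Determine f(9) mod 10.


f(9) = -46
-46 mod 10 = 4

4


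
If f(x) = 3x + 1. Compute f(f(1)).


f(1) = 4
f(4) = 13

13


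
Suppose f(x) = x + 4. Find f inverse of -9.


Solve x + 4 = -9
x = (-9 - 4) / 1 = -13

-13


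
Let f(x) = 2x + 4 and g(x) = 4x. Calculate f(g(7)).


g(7) = 28
f(28) = 60

60


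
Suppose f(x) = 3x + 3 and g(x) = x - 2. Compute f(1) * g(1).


f(1) = 6
g(1) = -1
Product = -6

-6


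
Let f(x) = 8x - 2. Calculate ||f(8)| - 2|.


f(8) = 62
|62| = 62
|62 - 2| = 60

60


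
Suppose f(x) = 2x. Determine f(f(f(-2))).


-16


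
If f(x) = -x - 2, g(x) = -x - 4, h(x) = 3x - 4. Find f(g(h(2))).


h(2) = 2
g(2) = -6
f(-6) = 4

4


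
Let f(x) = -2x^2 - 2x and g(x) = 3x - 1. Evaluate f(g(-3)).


g(-3) = -10
f(-10) = (-2)*(-10)^2 - 2*(-10) = -180

-180


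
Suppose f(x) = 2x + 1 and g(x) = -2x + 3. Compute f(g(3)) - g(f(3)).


f(g(3)) = -5
g(f(3)) = -11
Difference = 6

6


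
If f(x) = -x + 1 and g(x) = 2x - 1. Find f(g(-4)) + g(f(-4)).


f(g(-4)) = 10
g(f(-4)) = 9
Sum = 19

19


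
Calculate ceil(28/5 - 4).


28/5 = 5.6
5.6 - 4 = 1.6
ceil(1.6) = 2

2


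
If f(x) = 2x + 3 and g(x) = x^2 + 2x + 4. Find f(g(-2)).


g(-2) = 4
f(4) = 11

11


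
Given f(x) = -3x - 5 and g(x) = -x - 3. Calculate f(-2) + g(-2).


f(-2) = 1
g(-2) = -1
Sum = 0

0


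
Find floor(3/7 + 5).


3/7 = 0.4286
0.4286 + 5 = 5.4286
floor(5.4286) = 5

5


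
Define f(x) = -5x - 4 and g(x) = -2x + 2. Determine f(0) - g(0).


f(0) = -4
g(0) = 2
Difference = -6

-6


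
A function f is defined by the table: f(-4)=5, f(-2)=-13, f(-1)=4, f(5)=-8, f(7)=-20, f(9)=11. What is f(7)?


Reading from the table at x = 7

-20


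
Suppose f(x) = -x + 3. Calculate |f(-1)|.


f(-1) = 4
|4| = 4

4


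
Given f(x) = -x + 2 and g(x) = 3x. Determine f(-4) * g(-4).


f(-4) = 6
g(-4) = -12
Product = -72

-72


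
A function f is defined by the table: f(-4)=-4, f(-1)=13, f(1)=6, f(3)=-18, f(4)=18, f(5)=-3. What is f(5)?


Reading from the table at x = 5

-3


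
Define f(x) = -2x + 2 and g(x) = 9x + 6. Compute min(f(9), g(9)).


f(9) = -16
g(9) = 87
min = -16

-16


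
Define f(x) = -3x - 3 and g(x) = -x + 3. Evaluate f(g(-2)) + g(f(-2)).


-18


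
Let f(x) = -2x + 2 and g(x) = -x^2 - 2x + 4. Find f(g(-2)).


g(-2) = 4
f(4) = -6

-6


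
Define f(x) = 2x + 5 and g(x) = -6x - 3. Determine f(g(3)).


g(3) = -21
f(-21) = -37

-37


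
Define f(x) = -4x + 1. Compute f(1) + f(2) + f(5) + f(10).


f(1) = -3
f(2) = -7
f(5) = -19
f(10) = -39
Sum = -68

-68


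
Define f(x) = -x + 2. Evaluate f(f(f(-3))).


f(-3) = 5
f(5) = -3
f(-3) = 5

5


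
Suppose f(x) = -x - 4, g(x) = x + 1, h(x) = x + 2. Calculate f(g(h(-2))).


h(-2) = 0
g(0) = 1
f(1) = -5

-5


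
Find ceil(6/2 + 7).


6/2 = 3
3 + 7 = 10
ceil(10) = 10

10


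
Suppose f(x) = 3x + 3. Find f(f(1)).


f(1) = 6
f(6) = 21

21


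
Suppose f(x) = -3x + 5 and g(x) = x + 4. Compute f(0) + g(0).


f(0) = 5
g(0) = 4
Sum = 9

9


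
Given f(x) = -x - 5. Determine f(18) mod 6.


f(18) = -23
-23 mod 6 = 1

1


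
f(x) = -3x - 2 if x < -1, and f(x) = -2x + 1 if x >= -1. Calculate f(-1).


-1 satisfies x >= -1
f(-1) = 3

3


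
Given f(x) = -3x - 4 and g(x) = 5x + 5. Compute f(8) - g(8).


f(8) = -28
g(8) = 45
Difference = -73

-73


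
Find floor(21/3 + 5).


21/3 = 7
7 + 5 = 12
floor(12) = 12

12


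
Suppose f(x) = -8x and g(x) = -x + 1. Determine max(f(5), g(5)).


f(5) = -40
g(5) = -4
max = -4

-4


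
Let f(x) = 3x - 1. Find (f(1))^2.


f(1) = 2
(2)^2 = 4

4


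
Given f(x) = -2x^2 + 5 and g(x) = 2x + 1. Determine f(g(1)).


g(1) = 3
f(3) = (-2)*(3)^2 + 5 = -13

-13


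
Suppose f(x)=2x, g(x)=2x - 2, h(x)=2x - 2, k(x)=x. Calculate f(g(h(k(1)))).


k(1) = 1
h(1) = 0
g(0) = -2
f(-2) = -4

-4


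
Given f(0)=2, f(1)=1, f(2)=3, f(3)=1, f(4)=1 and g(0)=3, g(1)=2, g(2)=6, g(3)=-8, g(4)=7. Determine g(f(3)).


f(3) = 1
g(1) = 2

2


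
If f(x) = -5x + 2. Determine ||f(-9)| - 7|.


f(-9) = 47
|47| = 47
|47 - 7| = 40

40


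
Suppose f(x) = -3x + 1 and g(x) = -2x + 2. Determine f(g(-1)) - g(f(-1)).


f(g(-1)) = -11
g(f(-1)) = -6
Difference = -5

-5


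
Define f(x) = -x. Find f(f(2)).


2


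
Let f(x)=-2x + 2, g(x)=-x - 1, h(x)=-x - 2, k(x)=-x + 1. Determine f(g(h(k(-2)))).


k(-2) = 3
h(3) = -5
g(-5) = 4
f(4) = -6

-6


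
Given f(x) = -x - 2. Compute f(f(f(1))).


f(1) = -3
f(-3) = 1
f(1) = -3

-3


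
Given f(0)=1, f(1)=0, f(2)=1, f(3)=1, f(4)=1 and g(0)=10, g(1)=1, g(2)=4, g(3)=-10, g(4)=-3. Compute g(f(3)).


f(3) = 1
g(1) = 1

1


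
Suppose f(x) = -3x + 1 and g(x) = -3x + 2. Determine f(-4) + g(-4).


f(-4) = 13
g(-4) = 14
Sum = 27

27


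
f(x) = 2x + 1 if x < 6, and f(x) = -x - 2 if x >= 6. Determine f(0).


0 satisfies x < 6
f(0) = 1

1


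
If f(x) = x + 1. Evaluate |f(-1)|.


f(-1) = 0
|0| = 0

0


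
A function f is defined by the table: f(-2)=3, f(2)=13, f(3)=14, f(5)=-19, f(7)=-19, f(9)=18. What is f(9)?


Reading from the table at x = 9

18


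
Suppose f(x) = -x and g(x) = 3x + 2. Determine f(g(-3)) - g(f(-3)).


-4


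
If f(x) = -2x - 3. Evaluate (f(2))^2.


f(2) = -7
(-7)^2 = 49

49


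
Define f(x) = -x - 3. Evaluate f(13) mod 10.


f(13) = -16
-16 mod 10 = 4

4


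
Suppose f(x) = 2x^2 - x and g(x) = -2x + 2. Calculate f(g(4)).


g(4) = -6
f(-6) = 2*(-6)^2 - 1*(-6) = 78

78


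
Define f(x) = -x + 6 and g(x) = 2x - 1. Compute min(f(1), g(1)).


1


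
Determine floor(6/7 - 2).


6/7 = 0.8571
0.8571 - 2 = -1.1429
floor(-1.1429) = -2

-2


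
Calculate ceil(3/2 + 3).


3/2 = 1.5
1.5 + 3 = 4.5
ceil(4.5) = 5

5


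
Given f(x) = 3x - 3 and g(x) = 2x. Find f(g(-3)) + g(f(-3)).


-45


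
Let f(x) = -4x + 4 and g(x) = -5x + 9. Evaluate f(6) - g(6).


f(6) = -20
g(6) = -21
Difference = 1

1


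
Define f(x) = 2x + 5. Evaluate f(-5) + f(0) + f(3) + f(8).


32


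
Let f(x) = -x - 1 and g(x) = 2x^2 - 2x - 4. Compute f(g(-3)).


-21


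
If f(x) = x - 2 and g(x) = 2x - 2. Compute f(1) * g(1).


f(1) = -1
g(1) = 0
Product = 0

0


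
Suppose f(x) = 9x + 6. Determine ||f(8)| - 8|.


70


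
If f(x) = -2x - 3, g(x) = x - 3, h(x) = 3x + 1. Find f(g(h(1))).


h(1) = 4
g(4) = 1
f(1) = -5

-5


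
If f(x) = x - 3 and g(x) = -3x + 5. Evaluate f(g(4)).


g(4) = -7
f(-7) = -10

-10


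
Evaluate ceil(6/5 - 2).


6/5 = 1.2
1.2 - 2 = -0.8
ceil(-0.8) = 0

0


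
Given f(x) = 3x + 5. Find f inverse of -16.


Solve 3x + 5 = -16
x = (-16 - 5) / 3 = -7

-7


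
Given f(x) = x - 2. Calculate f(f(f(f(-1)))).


f(-1) = -3
f(-3) = -5
f(-5) = -7
f(-7) = -9

-9


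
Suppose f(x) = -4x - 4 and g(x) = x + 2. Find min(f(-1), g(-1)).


0


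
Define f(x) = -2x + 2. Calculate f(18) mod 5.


f(18) = -34
-34 mod 5 = 1

1


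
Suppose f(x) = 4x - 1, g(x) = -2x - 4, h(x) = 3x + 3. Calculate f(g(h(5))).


h(5) = 18
g(18) = -40
f(-40) = -161

-161


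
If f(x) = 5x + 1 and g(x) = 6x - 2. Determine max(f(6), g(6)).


f(6) = 31
g(6) = 34
max = 34

34


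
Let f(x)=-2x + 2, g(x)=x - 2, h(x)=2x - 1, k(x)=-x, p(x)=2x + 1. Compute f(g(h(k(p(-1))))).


p(-1) = -1
k(-1) = 1
h(1) = 1
g(1) = -1
f(-1) = 4

4


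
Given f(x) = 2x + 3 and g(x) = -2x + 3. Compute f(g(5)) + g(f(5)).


-34


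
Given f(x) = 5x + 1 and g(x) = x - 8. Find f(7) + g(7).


f(7) = 36
g(7) = -1
Sum = 35

35


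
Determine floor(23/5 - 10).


23/5 = 4.6
4.6 - 10 = -5.4
floor(-5.4) = -6

-6


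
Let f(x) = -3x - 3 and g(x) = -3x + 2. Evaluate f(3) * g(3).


84


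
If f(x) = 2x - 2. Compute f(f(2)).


f(2) = 2
f(2) = 2

2


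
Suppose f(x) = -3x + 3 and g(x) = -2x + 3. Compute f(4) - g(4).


f(4) = -9
g(4) = -5
Difference = -4

-4


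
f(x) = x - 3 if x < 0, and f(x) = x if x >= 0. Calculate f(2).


2 satisfies x >= 0
f(2) = 2

2


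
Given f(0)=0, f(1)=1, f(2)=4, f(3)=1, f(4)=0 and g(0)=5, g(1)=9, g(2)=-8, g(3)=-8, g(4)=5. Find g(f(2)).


f(2) = 4
g(4) = 5

5


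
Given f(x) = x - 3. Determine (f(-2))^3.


f(-2) = -5
(-5)^3 = -125

-125


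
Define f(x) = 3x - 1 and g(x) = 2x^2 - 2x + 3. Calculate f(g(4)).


g(4) = 27
f(27) = 80

80


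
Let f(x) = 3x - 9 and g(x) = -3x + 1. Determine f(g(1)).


g(1) = -2
f(-2) = -15

-15


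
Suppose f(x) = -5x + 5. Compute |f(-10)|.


f(-10) = 55
|55| = 55

55


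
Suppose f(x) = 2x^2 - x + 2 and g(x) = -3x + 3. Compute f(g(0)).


17


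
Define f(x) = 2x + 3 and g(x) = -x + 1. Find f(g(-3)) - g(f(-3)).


f(g(-3)) = 11
g(f(-3)) = 4
Difference = 7

7


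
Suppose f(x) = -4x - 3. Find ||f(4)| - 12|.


f(4) = -19
|-19| = 19
|19 - 12| = 7

7


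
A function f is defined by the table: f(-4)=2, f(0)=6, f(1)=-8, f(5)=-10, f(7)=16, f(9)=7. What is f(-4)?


Reading from the table at x = -4

2


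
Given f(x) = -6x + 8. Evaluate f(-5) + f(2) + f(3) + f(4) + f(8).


f(-5) = 38
f(2) = -4
f(3) = -10
f(4) = -16
f(8) = -40
Sum = -32

-32


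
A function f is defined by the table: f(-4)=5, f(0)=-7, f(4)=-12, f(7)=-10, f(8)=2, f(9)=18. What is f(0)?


Reading from the table at x = 0

-7


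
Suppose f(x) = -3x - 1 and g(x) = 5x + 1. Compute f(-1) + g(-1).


f(-1) = 2
g(-1) = -4
Sum = -2

-2


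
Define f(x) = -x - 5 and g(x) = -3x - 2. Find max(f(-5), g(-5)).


f(-5) = 0
g(-5) = 13
max = 13

13


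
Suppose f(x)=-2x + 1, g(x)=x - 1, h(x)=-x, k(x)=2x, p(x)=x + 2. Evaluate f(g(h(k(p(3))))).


p(3) = 5
k(5) = 10
h(10) = -10
g(-10) = -11
f(-11) = 23

23


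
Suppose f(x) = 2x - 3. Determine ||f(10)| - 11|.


f(10) = 17
|17| = 17
|17 - 11| = 6

6


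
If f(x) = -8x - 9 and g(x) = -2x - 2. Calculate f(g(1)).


g(1) = -4
f(-4) = 23

23


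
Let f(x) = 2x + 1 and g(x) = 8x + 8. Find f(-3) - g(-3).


11


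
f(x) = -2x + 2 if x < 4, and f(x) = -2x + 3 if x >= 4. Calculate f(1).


1 satisfies x < 4
f(1) = 0

0


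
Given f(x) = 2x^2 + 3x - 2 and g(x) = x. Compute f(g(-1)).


g(-1) = -1
f(-1) = 2*(-1)^2 + 3*(-1) - 2 = -3

-3


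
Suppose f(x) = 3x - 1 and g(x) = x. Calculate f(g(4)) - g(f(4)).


f(g(4)) = 11
g(f(4)) = 11
Difference = 0

0


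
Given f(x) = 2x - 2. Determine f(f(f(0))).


f(0) = -2
f(-2) = -6
f(-6) = -14

-14


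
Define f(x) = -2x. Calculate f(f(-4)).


f(-4) = 8
f(8) = -16

-16


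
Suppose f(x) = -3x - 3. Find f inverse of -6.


Solve -3x - 3 = -6
x = (-6 + 3) / (-3) = 1

1


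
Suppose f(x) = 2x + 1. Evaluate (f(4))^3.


f(4) = 9
(9)^3 = 729

729


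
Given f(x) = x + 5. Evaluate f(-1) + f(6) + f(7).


27


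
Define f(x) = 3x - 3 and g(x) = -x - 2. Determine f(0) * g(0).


f(0) = -3
g(0) = -2
Product = 6

6


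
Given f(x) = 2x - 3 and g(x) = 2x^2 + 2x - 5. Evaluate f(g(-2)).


g(-2) = -1
f(-1) = -5

-5


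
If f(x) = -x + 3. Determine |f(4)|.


f(4) = -1
|-1| = 1

1


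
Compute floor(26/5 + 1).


26/5 = 5.2
5.2 + 1 = 6.2
floor(6.2) = 6

6


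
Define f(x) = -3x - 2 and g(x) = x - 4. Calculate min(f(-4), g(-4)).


f(-4) = 10
g(-4) = -8
min = -8

-8


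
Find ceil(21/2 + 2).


13


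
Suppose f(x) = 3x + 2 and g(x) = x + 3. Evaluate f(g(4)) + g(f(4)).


f(g(4)) = 23
g(f(4)) = 17
Sum = 40

40


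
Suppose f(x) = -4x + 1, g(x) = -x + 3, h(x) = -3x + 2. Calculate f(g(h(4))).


h(4) = -10
g(-10) = 13
f(13) = -51

-51


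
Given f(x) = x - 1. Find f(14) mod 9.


f(14) = 13
13 mod 9 = 4

4


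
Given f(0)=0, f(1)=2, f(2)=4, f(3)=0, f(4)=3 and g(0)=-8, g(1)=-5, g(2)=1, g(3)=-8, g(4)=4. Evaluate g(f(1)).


1


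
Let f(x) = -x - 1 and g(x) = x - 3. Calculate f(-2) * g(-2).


f(-2) = 1
g(-2) = -5
Product = -5

-5


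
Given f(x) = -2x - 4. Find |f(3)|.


f(3) = -10
|-10| = 10

10


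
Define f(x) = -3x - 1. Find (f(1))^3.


-64


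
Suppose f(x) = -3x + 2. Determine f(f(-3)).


f(-3) = 11
f(11) = -31

-31


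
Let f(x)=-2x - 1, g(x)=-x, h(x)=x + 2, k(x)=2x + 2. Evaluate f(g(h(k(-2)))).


k(-2) = -2
h(-2) = 0
g(0) = 0
f(0) = -1

-1


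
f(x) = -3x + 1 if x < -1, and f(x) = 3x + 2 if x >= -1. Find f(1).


1 satisfies x >= -1
f(1) = 5

5


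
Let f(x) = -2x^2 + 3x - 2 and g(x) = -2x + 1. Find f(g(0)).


g(0) = 1
f(1) = (-2)*(1)^2 + 3*(1) - 2 = -1

-1


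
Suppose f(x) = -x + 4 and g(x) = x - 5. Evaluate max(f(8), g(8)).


f(8) = -4
g(8) = 3
max = 3

3


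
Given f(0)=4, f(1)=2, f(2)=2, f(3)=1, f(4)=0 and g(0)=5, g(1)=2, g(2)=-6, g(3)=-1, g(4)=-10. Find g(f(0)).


-10


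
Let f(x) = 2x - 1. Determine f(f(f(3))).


f(3) = 5
f(5) = 9
f(9) = 17

17


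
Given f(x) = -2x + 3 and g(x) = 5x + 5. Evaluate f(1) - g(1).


f(1) = 1
g(1) = 10
Difference = -9

-9


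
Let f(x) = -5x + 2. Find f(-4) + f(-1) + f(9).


f(-4) = 22
f(-1) = 7
f(9) = -43
Sum = -14

-14


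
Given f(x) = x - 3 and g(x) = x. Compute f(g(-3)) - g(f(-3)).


f(g(-3)) = -6
g(f(-3)) = -6
Difference = 0

0


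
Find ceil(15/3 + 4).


15/3 = 5
5 + 4 = 9
ceil(9) = 9

9


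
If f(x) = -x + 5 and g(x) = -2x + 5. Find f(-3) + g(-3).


19


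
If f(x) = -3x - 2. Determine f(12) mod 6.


4


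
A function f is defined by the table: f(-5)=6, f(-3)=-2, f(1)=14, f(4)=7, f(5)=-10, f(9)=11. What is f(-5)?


Reading from the table at x = -5

6


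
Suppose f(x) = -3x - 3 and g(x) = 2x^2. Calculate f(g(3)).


g(3) = 18
f(18) = -57

-57


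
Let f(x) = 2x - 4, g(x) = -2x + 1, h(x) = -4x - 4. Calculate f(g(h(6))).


h(6) = -28
g(-28) = 57
f(57) = 110

110


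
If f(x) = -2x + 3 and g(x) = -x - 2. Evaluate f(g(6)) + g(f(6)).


26


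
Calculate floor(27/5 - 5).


27/5 = 5.4
5.4 - 5 = 0.4
floor(0.4) = 0

0


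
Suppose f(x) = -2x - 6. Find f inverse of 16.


Solve -2x - 6 = 16
x = (16 + 6) / (-2) = -11

-11


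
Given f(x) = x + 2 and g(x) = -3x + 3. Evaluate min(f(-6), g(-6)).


-4


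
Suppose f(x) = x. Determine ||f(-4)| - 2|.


f(-4) = -4
|-4| = 4
|4 - 2| = 2

2


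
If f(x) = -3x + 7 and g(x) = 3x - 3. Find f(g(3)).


g(3) = 6
f(6) = -11

-11


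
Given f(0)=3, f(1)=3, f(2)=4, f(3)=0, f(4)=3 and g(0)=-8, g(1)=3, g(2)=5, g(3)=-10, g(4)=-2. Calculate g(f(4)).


f(4) = 3
g(3) = -10

-10


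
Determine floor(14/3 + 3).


14/3 = 4.6667
4.6667 + 3 = 7.6667
floor(7.6667) = 7

7


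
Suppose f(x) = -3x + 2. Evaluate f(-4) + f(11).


f(-4) = 14
f(11) = -31
Sum = -17

-17


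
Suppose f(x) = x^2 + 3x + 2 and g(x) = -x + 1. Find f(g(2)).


g(2) = -1
f(-1) = 1*(-1)^2 + 3*(-1) + 2 = 0

0


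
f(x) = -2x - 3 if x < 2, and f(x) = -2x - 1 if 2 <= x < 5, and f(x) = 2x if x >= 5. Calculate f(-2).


-2 satisfies x < 2
f(-2) = 1

1


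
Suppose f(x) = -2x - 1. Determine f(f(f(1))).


f(1) = -3
f(-3) = 5
f(5) = -11

-11


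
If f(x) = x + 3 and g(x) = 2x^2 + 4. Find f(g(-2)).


g(-2) = 12
f(12) = 15

15


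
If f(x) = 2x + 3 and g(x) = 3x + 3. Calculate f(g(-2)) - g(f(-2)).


-3


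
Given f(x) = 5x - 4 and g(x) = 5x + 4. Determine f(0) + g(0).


f(0) = -4
g(0) = 4
Sum = 0

0


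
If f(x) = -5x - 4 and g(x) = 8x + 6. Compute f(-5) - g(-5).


f(-5) = 21
g(-5) = -34
Difference = 55

55


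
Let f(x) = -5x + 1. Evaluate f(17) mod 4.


f(17) = -84
-84 mod 4 = 0

0


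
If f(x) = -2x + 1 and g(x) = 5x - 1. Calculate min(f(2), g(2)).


f(2) = -3
g(2) = 9
min = -3

-3


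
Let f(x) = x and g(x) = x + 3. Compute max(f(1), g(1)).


f(1) = 1
g(1) = 4
max = 4

4


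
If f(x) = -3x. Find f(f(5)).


f(5) = -15
f(-15) = 45

45


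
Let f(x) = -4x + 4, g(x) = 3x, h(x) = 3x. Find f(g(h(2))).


h(2) = 6
g(6) = 18
f(18) = -68

-68


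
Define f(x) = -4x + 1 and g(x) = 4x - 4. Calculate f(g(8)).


g(8) = 28
f(28) = -111

-111


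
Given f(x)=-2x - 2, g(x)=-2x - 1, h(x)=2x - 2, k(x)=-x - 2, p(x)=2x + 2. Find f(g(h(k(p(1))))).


-56


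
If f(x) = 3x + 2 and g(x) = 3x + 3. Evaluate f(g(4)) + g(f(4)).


f(g(4)) = 47
g(f(4)) = 45
Sum = 92

92


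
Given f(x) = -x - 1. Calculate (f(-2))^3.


f(-2) = 1
(1)^3 = 1

1


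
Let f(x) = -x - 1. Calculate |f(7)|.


f(7) = -8
|-8| = 8

8


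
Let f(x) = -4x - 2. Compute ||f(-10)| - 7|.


f(-10) = 38
|38| = 38
|38 - 7| = 31

31


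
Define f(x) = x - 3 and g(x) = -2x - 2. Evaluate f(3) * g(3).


0


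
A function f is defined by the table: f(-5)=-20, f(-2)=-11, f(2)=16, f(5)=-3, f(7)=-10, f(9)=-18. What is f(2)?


Reading from the table at x = 2

16


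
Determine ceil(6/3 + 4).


6/3 = 2
2 + 4 = 6
ceil(6) = 6

6


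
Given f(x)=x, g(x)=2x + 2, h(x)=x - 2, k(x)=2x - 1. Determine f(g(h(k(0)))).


k(0) = -1
h(-1) = -3
g(-3) = -4
f(-4) = -4

-4


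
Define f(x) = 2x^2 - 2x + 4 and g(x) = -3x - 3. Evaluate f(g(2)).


184


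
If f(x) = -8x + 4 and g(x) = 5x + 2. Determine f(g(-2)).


g(-2) = -8
f(-8) = 68

68


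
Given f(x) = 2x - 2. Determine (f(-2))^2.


f(-2) = -6
(-6)^2 = 36

36


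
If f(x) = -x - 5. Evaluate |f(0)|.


f(0) = -5
|-5| = 5

5


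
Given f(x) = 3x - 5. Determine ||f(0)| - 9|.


4


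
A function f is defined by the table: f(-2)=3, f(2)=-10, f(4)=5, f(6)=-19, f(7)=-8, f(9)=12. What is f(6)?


Reading from the table at x = 6

-19


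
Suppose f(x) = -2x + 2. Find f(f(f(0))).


6


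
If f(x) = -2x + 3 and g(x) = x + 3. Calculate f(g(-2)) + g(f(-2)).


f(g(-2)) = 1
g(f(-2)) = 10
Sum = 11

11


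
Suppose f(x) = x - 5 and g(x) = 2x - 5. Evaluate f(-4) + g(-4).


f(-4) = -9
g(-4) = -13
Sum = -22

-22


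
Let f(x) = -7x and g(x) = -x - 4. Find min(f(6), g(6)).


f(6) = -42
g(6) = -10
min = -42

-42


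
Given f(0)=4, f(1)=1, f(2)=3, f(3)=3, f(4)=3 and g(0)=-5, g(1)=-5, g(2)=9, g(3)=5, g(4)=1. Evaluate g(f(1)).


-5


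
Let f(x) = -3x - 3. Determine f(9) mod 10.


f(9) = -30
-30 mod 10 = 0

0


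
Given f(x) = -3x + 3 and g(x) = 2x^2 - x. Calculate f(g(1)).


0


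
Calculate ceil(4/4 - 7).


4/4 = 1
1 - 7 = -6
ceil(-6) = -6

-6


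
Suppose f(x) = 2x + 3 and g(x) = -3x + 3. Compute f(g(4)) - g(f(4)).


f(g(4)) = -15
g(f(4)) = -30
Difference = 15

15


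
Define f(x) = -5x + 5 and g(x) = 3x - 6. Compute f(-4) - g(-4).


f(-4) = 25
g(-4) = -18
Difference = 43

43


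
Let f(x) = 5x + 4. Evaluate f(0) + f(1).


13


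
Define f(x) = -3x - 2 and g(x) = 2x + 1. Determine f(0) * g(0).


f(0) = -2
g(0) = 1
Product = -2

-2


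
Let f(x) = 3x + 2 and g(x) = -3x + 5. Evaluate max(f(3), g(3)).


f(3) = 11
g(3) = -4
max = 11

11


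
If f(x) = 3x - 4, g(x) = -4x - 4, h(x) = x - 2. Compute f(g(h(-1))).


h(-1) = -3
g(-3) = 8
f(8) = 20

20


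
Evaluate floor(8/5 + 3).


8/5 = 1.6
1.6 + 3 = 4.6
floor(4.6) = 4

4


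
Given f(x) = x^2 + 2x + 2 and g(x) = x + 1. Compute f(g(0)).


g(0) = 1
f(1) = 1*(1)^2 + 2*(1) + 2 = 5

5


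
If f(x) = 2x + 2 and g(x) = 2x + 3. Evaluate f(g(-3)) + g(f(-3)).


f(g(-3)) = -4
g(f(-3)) = -5
Sum = -9

-9


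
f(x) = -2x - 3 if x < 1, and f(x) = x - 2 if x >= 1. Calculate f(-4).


-4 satisfies x < 1
f(-4) = 5

5


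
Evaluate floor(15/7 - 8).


15/7 = 2.1429
2.1429 - 8 = -5.8571
floor(-5.8571) = -6

-6


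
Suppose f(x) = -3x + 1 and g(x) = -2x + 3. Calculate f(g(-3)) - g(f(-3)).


f(g(-3)) = -26
g(f(-3)) = -17
Difference = -9

-9


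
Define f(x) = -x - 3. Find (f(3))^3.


f(3) = -6
(-6)^3 = -216

-216


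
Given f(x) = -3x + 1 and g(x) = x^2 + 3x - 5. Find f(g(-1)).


g(-1) = -7
f(-7) = 22

22


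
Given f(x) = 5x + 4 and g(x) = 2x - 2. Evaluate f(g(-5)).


g(-5) = -12
f(-12) = -56

-56


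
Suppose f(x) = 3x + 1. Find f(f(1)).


f(1) = 4
f(4) = 13

13


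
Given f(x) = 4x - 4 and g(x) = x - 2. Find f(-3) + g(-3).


f(-3) = -16
g(-3) = -5
Sum = -21

-21


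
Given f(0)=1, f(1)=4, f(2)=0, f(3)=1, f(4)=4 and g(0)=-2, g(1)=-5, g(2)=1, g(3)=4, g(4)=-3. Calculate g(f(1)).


f(1) = 4
g(4) = -3

-3


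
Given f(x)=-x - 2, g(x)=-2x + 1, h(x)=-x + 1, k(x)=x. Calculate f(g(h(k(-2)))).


3


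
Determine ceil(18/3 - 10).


18/3 = 6
6 - 10 = -4
ceil(-4) = -4

-4


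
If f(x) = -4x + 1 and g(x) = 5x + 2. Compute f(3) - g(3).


f(3) = -11
g(3) = 17
Difference = -28

-28


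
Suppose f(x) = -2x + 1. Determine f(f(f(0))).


f(0) = 1
f(1) = -1
f(-1) = 3

3


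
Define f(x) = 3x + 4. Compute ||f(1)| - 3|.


f(1) = 7
|7| = 7
|7 - 3| = 4

4


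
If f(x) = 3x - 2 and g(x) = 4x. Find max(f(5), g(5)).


f(5) = 13
g(5) = 20
max = 20

20


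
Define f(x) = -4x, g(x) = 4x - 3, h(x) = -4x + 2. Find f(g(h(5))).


h(5) = -18
g(-18) = -75
f(-75) = 300

300


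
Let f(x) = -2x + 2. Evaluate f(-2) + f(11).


-14


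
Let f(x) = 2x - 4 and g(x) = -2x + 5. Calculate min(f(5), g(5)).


f(5) = 6
g(5) = -5
min = -5

-5


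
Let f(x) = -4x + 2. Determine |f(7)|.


f(7) = -26
|-26| = 26

26


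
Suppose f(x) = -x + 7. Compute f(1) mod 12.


6


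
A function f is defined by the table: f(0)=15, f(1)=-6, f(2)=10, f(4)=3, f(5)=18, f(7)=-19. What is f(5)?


Reading from the table at x = 5

18


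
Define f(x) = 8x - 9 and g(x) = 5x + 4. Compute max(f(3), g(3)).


f(3) = 15
g(3) = 19
max = 19

19


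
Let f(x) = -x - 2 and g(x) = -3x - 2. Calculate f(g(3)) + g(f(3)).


f(g(3)) = 9
g(f(3)) = 13
Sum = 22

22


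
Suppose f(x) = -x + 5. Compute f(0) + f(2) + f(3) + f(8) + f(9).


f(0) = 5
f(2) = 3
f(3) = 2
f(8) = -3
f(9) = -4
Sum = 3

3


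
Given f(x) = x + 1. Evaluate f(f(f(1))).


f(1) = 2
f(2) = 3
f(3) = 4

4


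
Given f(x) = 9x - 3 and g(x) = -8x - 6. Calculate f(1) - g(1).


f(1) = 6
g(1) = -14
Difference = 20

20


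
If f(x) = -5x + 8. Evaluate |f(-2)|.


f(-2) = 18
|18| = 18

18


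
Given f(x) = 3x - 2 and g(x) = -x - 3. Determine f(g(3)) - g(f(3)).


f(g(3)) = -20
g(f(3)) = -10
Difference = -10

-10


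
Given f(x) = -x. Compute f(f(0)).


f(0) = 0
f(0) = 0

0


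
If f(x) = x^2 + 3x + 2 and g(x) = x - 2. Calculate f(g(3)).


g(3) = 1
f(1) = 1*(1)^2 + 3*(1) + 2 = 6

6


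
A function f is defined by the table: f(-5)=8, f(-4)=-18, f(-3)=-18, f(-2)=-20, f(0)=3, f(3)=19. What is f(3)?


Reading from the table at x = 3

19


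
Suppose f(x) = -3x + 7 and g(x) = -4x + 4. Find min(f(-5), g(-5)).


f(-5) = 22
g(-5) = 24
min = 22

22


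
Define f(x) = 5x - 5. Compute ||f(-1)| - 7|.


f(-1) = -10
|-10| = 10
|10 - 7| = 3

3


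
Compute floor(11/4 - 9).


11/4 = 2.75
2.75 - 9 = -6.25
floor(-6.25) = -7

-7


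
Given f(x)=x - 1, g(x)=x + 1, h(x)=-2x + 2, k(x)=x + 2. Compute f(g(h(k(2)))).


k(2) = 4
h(4) = -6
g(-6) = -5
f(-5) = -6

-6


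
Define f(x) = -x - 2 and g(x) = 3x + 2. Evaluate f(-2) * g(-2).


f(-2) = 0
g(-2) = -4
Product = 0

0


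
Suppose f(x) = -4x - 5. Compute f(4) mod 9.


f(4) = -21
-21 mod 9 = 6

6


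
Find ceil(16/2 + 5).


16/2 = 8
8 + 5 = 13
ceil(13) = 13

13


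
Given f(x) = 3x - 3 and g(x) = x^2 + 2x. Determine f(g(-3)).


g(-3) = 3
f(3) = 6

6


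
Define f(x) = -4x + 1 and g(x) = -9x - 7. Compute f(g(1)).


g(1) = -16
f(-16) = 65

65


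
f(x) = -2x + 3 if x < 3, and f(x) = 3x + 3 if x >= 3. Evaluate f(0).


0 satisfies x < 3
f(0) = 3

3


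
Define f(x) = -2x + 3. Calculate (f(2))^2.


1


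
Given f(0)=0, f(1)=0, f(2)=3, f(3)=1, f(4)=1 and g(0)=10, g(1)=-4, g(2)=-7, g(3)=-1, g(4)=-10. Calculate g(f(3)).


-4


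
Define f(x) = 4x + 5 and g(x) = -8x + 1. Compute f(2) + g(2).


-2


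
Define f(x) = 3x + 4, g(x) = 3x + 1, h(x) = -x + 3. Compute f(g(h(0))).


h(0) = 3
g(3) = 10
f(10) = 34

34


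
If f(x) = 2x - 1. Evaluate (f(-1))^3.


f(-1) = -3
(-3)^3 = -27

-27


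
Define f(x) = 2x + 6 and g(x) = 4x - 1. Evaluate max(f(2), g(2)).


f(2) = 10
g(2) = 7
max = 10

10


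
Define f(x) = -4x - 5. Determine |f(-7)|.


f(-7) = 23
|23| = 23

23


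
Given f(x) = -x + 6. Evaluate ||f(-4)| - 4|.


f(-4) = 10
|10| = 10
|10 - 4| = 6

6


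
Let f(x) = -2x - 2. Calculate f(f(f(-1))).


f(-1) = 0
f(0) = -2
f(-2) = 2

2


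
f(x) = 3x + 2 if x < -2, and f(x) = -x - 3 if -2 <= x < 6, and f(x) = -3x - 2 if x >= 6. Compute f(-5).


-13


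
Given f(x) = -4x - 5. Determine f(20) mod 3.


f(20) = -85
-85 mod 3 = 2

2


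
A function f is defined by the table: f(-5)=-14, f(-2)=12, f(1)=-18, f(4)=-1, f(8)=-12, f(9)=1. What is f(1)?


-18


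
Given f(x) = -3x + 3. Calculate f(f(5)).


f(5) = -12
f(-12) = 39

39


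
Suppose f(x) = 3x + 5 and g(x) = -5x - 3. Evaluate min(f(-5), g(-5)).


f(-5) = -10
g(-5) = 22
min = -10

-10


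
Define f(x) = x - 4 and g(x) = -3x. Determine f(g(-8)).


g(-8) = 24
f(24) = 20

20


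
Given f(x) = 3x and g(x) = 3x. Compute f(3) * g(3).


f(3) = 9
g(3) = 9
Product = 81

81


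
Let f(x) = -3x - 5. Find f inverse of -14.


3


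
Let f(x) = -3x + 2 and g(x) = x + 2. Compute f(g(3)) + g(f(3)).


f(g(3)) = -13
g(f(3)) = -5
Sum = -18

-18


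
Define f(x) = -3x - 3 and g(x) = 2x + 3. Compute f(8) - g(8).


f(8) = -27
g(8) = 19
Difference = -46

-46


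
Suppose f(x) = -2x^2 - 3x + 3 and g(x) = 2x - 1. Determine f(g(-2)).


-32


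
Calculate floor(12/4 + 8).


12/4 = 3
3 + 8 = 11
floor(11) = 11

11


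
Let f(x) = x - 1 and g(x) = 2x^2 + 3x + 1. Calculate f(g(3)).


27


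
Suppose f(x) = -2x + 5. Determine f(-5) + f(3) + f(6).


f(-5) = 15
f(3) = -1
f(6) = -7
Sum = 7

7


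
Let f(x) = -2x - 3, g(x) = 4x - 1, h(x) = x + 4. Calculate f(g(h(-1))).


-25


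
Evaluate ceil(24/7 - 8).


-4


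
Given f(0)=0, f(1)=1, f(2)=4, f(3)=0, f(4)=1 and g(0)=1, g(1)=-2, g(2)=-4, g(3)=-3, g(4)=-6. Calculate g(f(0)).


f(0) = 0
g(0) = 1

1


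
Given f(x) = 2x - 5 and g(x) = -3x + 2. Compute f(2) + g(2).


f(2) = -1
g(2) = -4
Sum = -5

-5


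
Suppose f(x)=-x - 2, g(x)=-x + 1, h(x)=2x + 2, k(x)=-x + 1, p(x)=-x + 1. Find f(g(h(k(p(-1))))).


p(-1) = 2
k(2) = -1
h(-1) = 0
g(0) = 1
f(1) = -3

-3


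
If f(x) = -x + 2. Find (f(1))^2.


f(1) = 1
(1)^2 = 1

1


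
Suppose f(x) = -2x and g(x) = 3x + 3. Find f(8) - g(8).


f(8) = -16
g(8) = 27
Difference = -43

-43


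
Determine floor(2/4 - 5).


2/4 = 0.5
0.5 - 5 = -4.5
floor(-4.5) = -5

-5


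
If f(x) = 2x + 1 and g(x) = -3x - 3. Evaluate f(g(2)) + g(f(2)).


f(g(2)) = -17
g(f(2)) = -18
Sum = -35

-35


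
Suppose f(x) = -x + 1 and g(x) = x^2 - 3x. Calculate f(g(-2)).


-9


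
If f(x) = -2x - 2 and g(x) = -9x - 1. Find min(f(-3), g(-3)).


f(-3) = 4
g(-3) = 26
min = 4

4


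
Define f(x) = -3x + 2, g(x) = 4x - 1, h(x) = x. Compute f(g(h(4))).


h(4) = 4
g(4) = 15
f(15) = -43

-43


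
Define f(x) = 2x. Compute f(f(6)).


24


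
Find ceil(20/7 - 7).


20/7 = 2.8571
2.8571 - 7 = -4.1429
ceil(-4.1429) = -4

-4


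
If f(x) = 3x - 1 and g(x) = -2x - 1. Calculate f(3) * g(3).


f(3) = 8
g(3) = -7
Product = -56

-56


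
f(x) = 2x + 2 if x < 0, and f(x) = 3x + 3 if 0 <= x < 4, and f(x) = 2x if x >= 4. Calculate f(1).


1 satisfies 0 <= x < 4
f(1) = 6

6


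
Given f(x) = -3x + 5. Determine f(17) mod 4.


2


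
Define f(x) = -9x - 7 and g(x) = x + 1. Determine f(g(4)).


g(4) = 5
f(5) = -52

-52


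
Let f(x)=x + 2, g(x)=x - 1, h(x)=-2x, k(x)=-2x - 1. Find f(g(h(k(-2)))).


k(-2) = 3
h(3) = -6
g(-6) = -7
f(-7) = -5

-5


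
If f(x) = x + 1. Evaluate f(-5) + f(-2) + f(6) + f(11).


f(-5) = -4
f(-2) = -1
f(6) = 7
f(11) = 12
Sum = 14

14


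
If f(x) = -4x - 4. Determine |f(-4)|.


f(-4) = 12
|12| = 12

12


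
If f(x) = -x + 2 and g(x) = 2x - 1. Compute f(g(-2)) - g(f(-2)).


f(g(-2)) = 7
g(f(-2)) = 7
Difference = 0

0


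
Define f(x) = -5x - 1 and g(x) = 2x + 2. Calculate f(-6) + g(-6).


f(-6) = 29
g(-6) = -10
Sum = 19

19


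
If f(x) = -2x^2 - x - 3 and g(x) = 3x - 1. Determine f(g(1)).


g(1) = 2
f(2) = (-2)*(2)^2 - 1*(2) - 3 = -13

-13


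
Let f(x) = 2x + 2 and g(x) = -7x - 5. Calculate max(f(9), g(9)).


f(9) = 20
g(9) = -68
max = 20

20


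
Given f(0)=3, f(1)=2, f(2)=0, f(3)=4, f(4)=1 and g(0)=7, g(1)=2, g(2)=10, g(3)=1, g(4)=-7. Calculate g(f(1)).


f(1) = 2
g(2) = 10

10


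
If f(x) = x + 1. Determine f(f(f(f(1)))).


f(1) = 2
f(2) = 3
f(3) = 4
f(4) = 5

5


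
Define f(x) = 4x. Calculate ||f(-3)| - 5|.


f(-3) = -12
|-12| = 12
|12 - 5| = 7

7


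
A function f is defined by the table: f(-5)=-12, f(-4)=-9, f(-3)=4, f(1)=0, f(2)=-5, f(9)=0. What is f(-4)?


-9


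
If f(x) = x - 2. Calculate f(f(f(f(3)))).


f(3) = 1
f(1) = -1
f(-1) = -3
f(-3) = -5

-5


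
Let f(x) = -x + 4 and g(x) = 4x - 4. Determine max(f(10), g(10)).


f(10) = -6
g(10) = 36
max = 36

36


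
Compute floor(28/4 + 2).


28/4 = 7
7 + 2 = 9
floor(9) = 9

9


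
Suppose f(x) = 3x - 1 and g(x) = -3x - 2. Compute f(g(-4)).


g(-4) = 10
f(10) = 29

29


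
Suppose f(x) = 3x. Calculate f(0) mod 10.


f(0) = 0
0 mod 10 = 0

0


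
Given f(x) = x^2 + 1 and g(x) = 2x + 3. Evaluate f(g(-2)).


g(-2) = -1
f(-1) = 1*(-1)^2 + 1 = 2

2


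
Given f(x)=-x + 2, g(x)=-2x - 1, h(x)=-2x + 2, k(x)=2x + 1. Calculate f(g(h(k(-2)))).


k(-2) = -3
h(-3) = 8
g(8) = -17
f(-17) = 19

19


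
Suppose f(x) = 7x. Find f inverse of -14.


Solve 7x = -14
x = (-14) / 7 = -2

-2


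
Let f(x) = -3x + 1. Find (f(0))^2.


1


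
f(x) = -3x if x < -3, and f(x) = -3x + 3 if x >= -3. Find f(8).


8 satisfies x >= -3
f(8) = -21

-21


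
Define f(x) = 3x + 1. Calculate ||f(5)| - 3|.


f(5) = 16
|16| = 16
|16 - 3| = 13

13


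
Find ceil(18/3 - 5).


1


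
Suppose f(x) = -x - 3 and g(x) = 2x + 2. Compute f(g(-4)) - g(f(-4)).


f(g(-4)) = 3
g(f(-4)) = 4
Difference = -1

-1


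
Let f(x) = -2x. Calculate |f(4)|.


f(4) = -8
|-8| = 8

8


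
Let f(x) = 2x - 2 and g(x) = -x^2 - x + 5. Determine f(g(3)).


g(3) = -7
f(-7) = -16

-16


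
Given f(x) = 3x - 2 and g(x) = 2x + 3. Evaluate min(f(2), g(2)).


f(2) = 4
g(2) = 7
min = 4

4


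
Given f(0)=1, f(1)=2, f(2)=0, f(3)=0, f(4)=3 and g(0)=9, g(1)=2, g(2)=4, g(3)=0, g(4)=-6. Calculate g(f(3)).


f(3) = 0
g(0) = 9

9


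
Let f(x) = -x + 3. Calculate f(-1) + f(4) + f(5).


f(-1) = 4
f(4) = -1
f(5) = -2
Sum = 1

1


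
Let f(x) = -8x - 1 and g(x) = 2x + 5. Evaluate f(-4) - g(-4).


f(-4) = 31
g(-4) = -3
Difference = 34

34


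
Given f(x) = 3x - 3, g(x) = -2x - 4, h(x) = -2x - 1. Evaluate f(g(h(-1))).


h(-1) = 1
g(1) = -6
f(-6) = -21

-21


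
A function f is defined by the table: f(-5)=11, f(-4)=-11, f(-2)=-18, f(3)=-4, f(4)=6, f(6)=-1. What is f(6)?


Reading from the table at x = 6

-1


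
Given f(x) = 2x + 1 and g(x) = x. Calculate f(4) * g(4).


f(4) = 9
g(4) = 4
Product = 36

36


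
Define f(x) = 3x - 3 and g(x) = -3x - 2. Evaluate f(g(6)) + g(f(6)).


f(g(6)) = -63
g(f(6)) = -47
Sum = -110

-110


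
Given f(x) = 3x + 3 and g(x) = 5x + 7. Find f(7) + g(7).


66


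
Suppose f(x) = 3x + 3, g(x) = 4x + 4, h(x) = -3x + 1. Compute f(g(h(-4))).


h(-4) = 13
g(13) = 56
f(56) = 171

171


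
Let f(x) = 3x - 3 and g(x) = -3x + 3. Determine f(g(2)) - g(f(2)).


-6


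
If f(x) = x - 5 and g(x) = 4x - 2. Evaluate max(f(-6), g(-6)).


f(-6) = -11
g(-6) = -26
max = -11

-11


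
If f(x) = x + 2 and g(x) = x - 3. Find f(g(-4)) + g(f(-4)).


f(g(-4)) = -5
g(f(-4)) = -5
Sum = -10

-10


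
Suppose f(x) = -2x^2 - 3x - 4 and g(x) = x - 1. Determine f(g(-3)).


g(-3) = -4
f(-4) = (-2)*(-4)^2 - 3*(-4) - 4 = -24

-24


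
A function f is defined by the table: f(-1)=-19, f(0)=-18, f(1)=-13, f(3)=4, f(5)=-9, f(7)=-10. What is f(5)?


-9


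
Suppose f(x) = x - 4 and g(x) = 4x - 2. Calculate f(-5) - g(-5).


f(-5) = -9
g(-5) = -22
Difference = 13

13


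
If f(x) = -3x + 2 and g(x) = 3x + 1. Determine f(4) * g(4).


f(4) = -10
g(4) = 13
Product = -130

-130


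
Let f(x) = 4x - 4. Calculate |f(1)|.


f(1) = 0
|0| = 0

0


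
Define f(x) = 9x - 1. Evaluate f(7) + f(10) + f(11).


249


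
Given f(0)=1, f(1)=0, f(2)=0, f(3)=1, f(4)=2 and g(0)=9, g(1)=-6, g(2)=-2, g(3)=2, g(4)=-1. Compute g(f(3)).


f(3) = 1
g(1) = -6

-6


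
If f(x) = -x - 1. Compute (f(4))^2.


f(4) = -5
(-5)^2 = 25

25


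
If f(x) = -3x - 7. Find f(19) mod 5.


f(19) = -64
-64 mod 5 = 1

1


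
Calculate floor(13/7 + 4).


13/7 = 1.8571
1.8571 + 4 = 5.8571
floor(5.8571) = 5

5


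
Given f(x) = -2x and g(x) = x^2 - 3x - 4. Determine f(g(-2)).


g(-2) = 6
f(6) = -12

-12


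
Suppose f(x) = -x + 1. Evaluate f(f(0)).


0


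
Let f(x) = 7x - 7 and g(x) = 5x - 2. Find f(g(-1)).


g(-1) = -7
f(-7) = -56

-56


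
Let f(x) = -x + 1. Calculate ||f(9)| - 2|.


f(9) = -8
|-8| = 8
|8 - 2| = 6

6


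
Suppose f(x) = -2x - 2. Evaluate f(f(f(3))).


-30


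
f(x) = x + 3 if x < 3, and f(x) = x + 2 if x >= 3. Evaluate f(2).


2 satisfies x < 3
f(2) = 5

5


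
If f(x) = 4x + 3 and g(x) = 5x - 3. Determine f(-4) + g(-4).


-36


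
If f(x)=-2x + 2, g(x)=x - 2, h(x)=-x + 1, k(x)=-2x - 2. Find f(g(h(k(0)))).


0


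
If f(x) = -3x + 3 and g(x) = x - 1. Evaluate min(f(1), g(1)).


f(1) = 0
g(1) = 0
min = 0

0


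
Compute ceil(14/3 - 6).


-1


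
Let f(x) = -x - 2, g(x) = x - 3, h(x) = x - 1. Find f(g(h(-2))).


h(-2) = -3
g(-3) = -6
f(-6) = 4

4


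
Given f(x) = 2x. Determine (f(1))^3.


f(1) = 2
(2)^3 = 8

8


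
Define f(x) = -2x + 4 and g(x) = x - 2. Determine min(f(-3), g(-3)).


-5


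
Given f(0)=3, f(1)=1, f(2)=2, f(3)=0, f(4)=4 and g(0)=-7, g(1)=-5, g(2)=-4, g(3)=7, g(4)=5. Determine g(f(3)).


-7


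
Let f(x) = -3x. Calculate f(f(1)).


9


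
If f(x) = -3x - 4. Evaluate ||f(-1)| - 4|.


f(-1) = -1
|-1| = 1
|1 - 4| = 3

3


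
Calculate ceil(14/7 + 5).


14/7 = 2
2 + 5 = 7
ceil(7) = 7

7


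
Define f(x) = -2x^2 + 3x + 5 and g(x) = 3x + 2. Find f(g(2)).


-99


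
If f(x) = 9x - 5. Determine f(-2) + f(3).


f(-2) = -23
f(3) = 22
Sum = -1

-1


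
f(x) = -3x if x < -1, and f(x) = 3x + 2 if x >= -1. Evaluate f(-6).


-6 satisfies x < -1
f(-6) = 18

18


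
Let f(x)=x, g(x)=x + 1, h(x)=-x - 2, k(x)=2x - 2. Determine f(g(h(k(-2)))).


5


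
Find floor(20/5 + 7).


20/5 = 4
4 + 7 = 11
floor(11) = 11

11


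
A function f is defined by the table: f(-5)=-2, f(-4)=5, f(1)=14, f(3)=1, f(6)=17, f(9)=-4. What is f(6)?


Reading from the table at x = 6

17


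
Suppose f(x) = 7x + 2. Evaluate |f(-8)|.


f(-8) = -54
|-54| = 54

54


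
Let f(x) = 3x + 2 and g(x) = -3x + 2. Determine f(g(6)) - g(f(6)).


f(g(6)) = -46
g(f(6)) = -58
Difference = 12

12


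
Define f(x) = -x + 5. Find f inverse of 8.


Solve -x + 5 = 8
x = (8 - 5) / (-1) = -3

-3


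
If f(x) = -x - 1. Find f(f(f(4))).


f(4) = -5
f(-5) = 4
f(4) = -5

-5


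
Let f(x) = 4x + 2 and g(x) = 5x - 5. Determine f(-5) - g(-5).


f(-5) = -18
g(-5) = -30
Difference = 12

12


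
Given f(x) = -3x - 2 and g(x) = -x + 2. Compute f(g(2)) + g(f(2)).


f(g(2)) = -2
g(f(2)) = 10
Sum = 8

8


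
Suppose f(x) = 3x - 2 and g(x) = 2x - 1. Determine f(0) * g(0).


f(0) = -2
g(0) = -1
Product = 2

2


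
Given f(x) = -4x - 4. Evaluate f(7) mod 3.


1


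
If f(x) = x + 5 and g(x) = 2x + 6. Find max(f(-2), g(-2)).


f(-2) = 3
g(-2) = 2
max = 3

3


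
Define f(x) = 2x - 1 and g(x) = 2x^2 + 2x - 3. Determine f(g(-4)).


41


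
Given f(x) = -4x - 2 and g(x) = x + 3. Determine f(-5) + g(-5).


f(-5) = 18
g(-5) = -2
Sum = 16

16


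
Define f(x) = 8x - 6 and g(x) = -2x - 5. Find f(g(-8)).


g(-8) = 11
f(11) = 82

82


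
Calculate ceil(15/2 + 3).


15/2 = 7.5
7.5 + 3 = 10.5
ceil(10.5) = 11

11


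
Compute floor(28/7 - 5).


28/7 = 4
4 - 5 = -1
floor(-1) = -1

-1


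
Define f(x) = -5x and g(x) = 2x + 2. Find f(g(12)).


g(12) = 26
f(26) = -130

-130


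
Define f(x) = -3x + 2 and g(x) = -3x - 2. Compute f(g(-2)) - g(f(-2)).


f(g(-2)) = -10
g(f(-2)) = -26
Difference = 16

16


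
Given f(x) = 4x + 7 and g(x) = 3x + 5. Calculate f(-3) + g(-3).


f(-3) = -5
g(-3) = -4
Sum = -9

-9


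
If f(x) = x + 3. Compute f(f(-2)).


f(-2) = 1
f(1) = 4

4


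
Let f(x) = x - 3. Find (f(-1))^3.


f(-1) = -4
(-4)^3 = -64

-64


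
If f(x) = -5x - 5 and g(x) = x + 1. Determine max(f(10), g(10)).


f(10) = -55
g(10) = 11
max = 11

11


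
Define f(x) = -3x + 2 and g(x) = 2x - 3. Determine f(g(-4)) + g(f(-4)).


f(g(-4)) = 35
g(f(-4)) = 25
Sum = 60

60


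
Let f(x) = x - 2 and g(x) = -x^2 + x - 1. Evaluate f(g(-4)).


g(-4) = -21
f(-21) = -23

-23
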